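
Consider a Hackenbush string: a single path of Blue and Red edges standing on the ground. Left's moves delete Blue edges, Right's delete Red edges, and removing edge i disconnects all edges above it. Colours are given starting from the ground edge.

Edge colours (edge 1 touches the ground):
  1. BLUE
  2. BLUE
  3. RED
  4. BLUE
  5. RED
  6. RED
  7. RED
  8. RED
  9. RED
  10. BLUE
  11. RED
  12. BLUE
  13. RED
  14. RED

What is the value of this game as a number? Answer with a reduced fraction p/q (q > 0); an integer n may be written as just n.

value(B) = { 0 | ∅ } → 1
value(BB) = { 0, 1 | ∅ } → 2
value(BBR) = { 0, 1 | 2 } → 3/2
value(BBRB) = { 0, 1, 3/2 | 2 } → 7/4
value(BBRBR) = { 0, 1, 3/2 | 7/4, 2 } → 13/8
value(BBRBRR) = { 0, 1, 3/2 | 13/8, 7/4, 2 } → 25/16
value(BBRBRRR) = { 0, 1, 3/2 | 25/16, 13/8, 7/4, 2 } → 49/32
value(BBRBRRRR) = { 0, 1, 3/2 | 49/32, 25/16, 13/8, 7/4, 2 } → 97/64
value(BBRBRRRRR) = { 0, 1, 3/2 | 97/64, 49/32, 25/16, 13/8, 7/4, 2 } → 193/128
value(BBRBRRRRRB) = { 0, 1, 3/2, 193/128 | 97/64, 49/32, 25/16, 13/8, 7/4, 2 } → 387/256
value(BBRBRRRRRBR) = { 0, 1, 3/2, 193/128 | 387/256, 97/64, 49/32, 25/16, 13/8, 7/4, 2 } → 773/512
value(BBRBRRRRRBRB) = { 0, 1, 3/2, 193/128, 773/512 | 387/256, 97/64, 49/32, 25/16, 13/8, 7/4, 2 } → 1547/1024
value(BBRBRRRRRBRBR) = { 0, 1, 3/2, 193/128, 773/512 | 1547/1024, 387/256, 97/64, 49/32, 25/16, 13/8, 7/4, 2 } → 3093/2048
value(BBRBRRRRRBRBRR) = { 0, 1, 3/2, 193/128, 773/512 | 3093/2048, 1547/1024, 387/256, 97/64, 49/32, 25/16, 13/8, 7/4, 2 } → 6185/4096

6185/4096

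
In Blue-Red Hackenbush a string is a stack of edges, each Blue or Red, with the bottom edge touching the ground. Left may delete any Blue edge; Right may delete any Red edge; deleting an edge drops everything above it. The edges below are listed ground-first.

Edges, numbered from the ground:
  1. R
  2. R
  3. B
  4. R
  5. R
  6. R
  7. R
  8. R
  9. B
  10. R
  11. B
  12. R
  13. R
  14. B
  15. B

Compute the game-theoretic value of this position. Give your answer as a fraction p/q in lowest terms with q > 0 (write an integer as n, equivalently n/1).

Build G(s[:k]) for k = 1..15, string s = R R B R R R R R B R B R R B B.
step 1: add R to get R; options L={ none } R={ 0 } so -1
step 2: add R to get RR; options L={ none } R={ -1 0 } so -2
step 3: add B to get RRB; options L={ -2 } R={ -1 0 } so -3/2
step 4: add R to get RRBR; options L={ -2 } R={ -3/2 -1 0 } so -7/4
step 5: add R to get RRBRR; options L={ -2 } R={ -7/4 -3/2 -1 0 } so -15/8
step 6: add R to get RRBRRR; options L={ -2 } R={ -15/8 -7/4 -3/2 -1 0 } so -31/16
step 7: add R to get RRBRRRR; options L={ -2 } R={ -31/16 -15/8 -7/4 -3/2 -1 0 } so -63/32
step 8: add R to get RRBRRRRR; options L={ -2 } R={ -63/32 -31/16 -15/8 -7/4 -3/2 -1 0 } so -127/64
step 9: add B to get RRBRRRRRB; options L={ -2 -127/64 } R={ -63/32 -31/16 -15/8 -7/4 -3/2 -1 0 } so -253/128
step 10: add R to get RRBRRRRRBR; options L={ -2 -127/64 } R={ -253/128 -63/32 -31/16 -15/8 -7/4 -3/2 -1 0 } so -507/256
step 11: add B to get RRBRRRRRBRB; options L={ -2 -127/64 -507/256 } R={ -253/128 -63/32 -31/16 -15/8 -7/4 -3/2 -1 0 } so -1013/512
step 12: add R to get RRBRRRRRBRBR; options L={ -2 -127/64 -507/256 } R={ -1013/512 -253/128 -63/32 -31/16 -15/8 -7/4 -3/2 -1 0 } so -2027/1024
step 13: add R to get RRBRRRRRBRBRR; options L={ -2 -127/64 -507/256 } R={ -2027/1024 -1013/512 -253/128 -63/32 -31/16 -15/8 -7/4 -3/2 -1 0 } so -4055/2048
step 14: add B to get RRBRRRRRBRBRRB; options L={ -2 -127/64 -507/256 -4055/2048 } R={ -2027/1024 -1013/512 -253/128 -63/32 -31/16 -15/8 -7/4 -3/2 -1 0 } so -8109/4096
step 15: add B to get RRBRRRRRBRBRRBB; options L={ -2 -127/64 -507/256 -4055/2048 -8109/4096 } R={ -2027/1024 -1013/512 -253/128 -63/32 -31/16 -15/8 -7/4 -3/2 -1 0 } so -16217/8192

-16217/8192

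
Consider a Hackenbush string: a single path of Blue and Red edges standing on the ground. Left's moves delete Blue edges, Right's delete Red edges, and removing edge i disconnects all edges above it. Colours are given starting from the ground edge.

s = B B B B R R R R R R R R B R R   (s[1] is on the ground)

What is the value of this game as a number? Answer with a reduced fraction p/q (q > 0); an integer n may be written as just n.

6153/2048

step 1: add B to get B; options L={ 0 } R={ (no moves) } ⇒ 1
step 2: add B to get BB; options L={ 0 1 } R={ (no moves) } ⇒ 2
step 3: add B to get BBB; options L={ 0 1 2 } R={ (no moves) } ⇒ 3
step 4: add B to get BBBB; options L={ 0 1 2 3 } R={ (no moves) } ⇒ 4
step 5: add R to get BBBBR; options L={ 0 1 2 3 } R={ 4 } ⇒ 7/2
step 6: add R to get BBBBRR; options L={ 0 1 2 3 } R={ 7/2 4 } ⇒ 13/4
step 7: add R to get BBBBRRR; options L={ 0 1 2 3 } R={ 13/4 7/2 4 } ⇒ 25/8
step 8: add R to get BBBBRRRR; options L={ 0 1 2 3 } R={ 25/8 13/4 7/2 4 } ⇒ 49/16
step 9: add R to get BBBBRRRRR; options L={ 0 1 2 3 } R={ 49/16 25/8 13/4 7/2 4 } ⇒ 97/32
step 10: add R to get BBBBRRRRRR; options L={ 0 1 2 3 } R={ 97/32 49/16 25/8 13/4 7/2 4 } ⇒ 193/64
step 11: add R to get BBBBRRRRRRR; options L={ 0 1 2 3 } R={ 193/64 97/32 49/16 25/8 13/4 7/2 4 } ⇒ 385/128
step 12: add R to get BBBBRRRRRRRR; options L={ 0 1 2 3 } R={ 385/128 193/64 97/32 49/16 25/8 13/4 7/2 4 } ⇒ 769/256
step 13: add B to get BBBBRRRRRRRRB; options L={ 0 1 2 3 769/256 } R={ 385/128 193/64 97/32 49/16 25/8 13/4 7/2 4 } ⇒ 1539/512
step 14: add R to get BBBBRRRRRRRRBR; options L={ 0 1 2 3 769/256 } R={ 1539/512 385/128 193/64 97/32 49/16 25/8 13/4 7/2 4 } ⇒ 3077/1024
step 15: add R to get BBBBRRRRRRRRBRR; options L={ 0 1 2 3 769/256 } R={ 3077/1024 1539/512 385/128 193/64 97/32 49/16 25/8 13/4 7/2 4 } ⇒ 6153/2048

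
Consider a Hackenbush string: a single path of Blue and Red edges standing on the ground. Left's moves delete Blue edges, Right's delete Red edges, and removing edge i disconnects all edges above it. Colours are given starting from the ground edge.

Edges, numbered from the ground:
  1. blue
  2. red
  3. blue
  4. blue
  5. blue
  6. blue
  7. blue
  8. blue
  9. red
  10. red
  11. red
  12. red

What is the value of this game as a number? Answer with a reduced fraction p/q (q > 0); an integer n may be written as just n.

value(b) = { 0 | · } = 1
value(br) = { 0 | 1 } = 1/2
value(brb) = { 0,1/2 | 1 } = 3/4
value(brbb) = { 0,1/2,3/4 | 1 } = 7/8
value(brbbb) = { 0,1/2,3/4,7/8 | 1 } = 15/16
value(brbbbb) = { 0,1/2,3/4,7/8,15/16 | 1 } = 31/32
value(brbbbbb) = { 0,1/2,3/4,7/8,15/16,31/32 | 1 } = 63/64
value(brbbbbbb) = { 0,1/2,3/4,7/8,15/16,31/32,63/64 | 1 } = 127/128
value(brbbbbbbr) = { 0,1/2,3/4,7/8,15/16,31/32,63/64 | 127/128,1 } = 253/256
value(brbbbbbbrr) = { 0,1/2,3/4,7/8,15/16,31/32,63/64 | 253/256,127/128,1 } = 505/512
value(brbbbbbbrrr) = { 0,1/2,3/4,7/8,15/16,31/32,63/64 | 505/512,253/256,127/128,1 } = 1009/1024
value(brbbbbbbrrrr) = { 0,1/2,3/4,7/8,15/16,31/32,63/64 | 1009/1024,505/512,253/256,127/128,1 } = 2017/2048

2017/2048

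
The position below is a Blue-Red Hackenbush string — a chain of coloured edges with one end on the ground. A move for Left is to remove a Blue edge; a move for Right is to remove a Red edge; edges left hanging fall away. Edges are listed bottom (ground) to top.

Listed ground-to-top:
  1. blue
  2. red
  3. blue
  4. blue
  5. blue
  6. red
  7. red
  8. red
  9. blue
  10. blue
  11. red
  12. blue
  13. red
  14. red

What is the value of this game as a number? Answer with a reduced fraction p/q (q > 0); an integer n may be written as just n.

val_1 [b]  L=[0]  R=[∅]  ⇒ 1
val_2 [br]  L=[0]  R=[1]  ⇒ 1/2
val_3 [brb]  L=[0, 1/2]  R=[1]  ⇒ 3/4
val_4 [brbb]  L=[0, 1/2, 3/4]  R=[1]  ⇒ 7/8
val_5 [brbbb]  L=[0, 1/2, 3/4, 7/8]  R=[1]  ⇒ 15/16
val_6 [brbbbr]  L=[0, 1/2, 3/4, 7/8]  R=[15/16, 1]  ⇒ 29/32
val_7 [brbbbrr]  L=[0, 1/2, 3/4, 7/8]  R=[29/32, 15/16, 1]  ⇒ 57/64
val_8 [brbbbrrr]  L=[0, 1/2, 3/4, 7/8]  R=[57/64, 29/32, 15/16, 1]  ⇒ 113/128
val_9 [brbbbrrrb]  L=[0, 1/2, 3/4, 7/8, 113/128]  R=[57/64, 29/32, 15/16, 1]  ⇒ 227/256
val_10 [brbbbrrrbb]  L=[0, 1/2, 3/4, 7/8, 113/128, 227/256]  R=[57/64, 29/32, 15/16, 1]  ⇒ 455/512
val_11 [brbbbrrrbbr]  L=[0, 1/2, 3/4, 7/8, 113/128, 227/256]  R=[455/512, 57/64, 29/32, 15/16, 1]  ⇒ 909/1024
val_12 [brbbbrrrbbrb]  L=[0, 1/2, 3/4, 7/8, 113/128, 227/256, 909/1024]  R=[455/512, 57/64, 29/32, 15/16, 1]  ⇒ 1819/2048
val_13 [brbbbrrrbbrbr]  L=[0, 1/2, 3/4, 7/8, 113/128, 227/256, 909/1024]  R=[1819/2048, 455/512, 57/64, 29/32, 15/16, 1]  ⇒ 3637/4096
val_14 [brbbbrrrbbrbrr]  L=[0, 1/2, 3/4, 7/8, 113/128, 227/256, 909/1024]  R=[3637/4096, 1819/2048, 455/512, 57/64, 29/32, 15/16, 1]  ⇒ 7273/8192

7273/8192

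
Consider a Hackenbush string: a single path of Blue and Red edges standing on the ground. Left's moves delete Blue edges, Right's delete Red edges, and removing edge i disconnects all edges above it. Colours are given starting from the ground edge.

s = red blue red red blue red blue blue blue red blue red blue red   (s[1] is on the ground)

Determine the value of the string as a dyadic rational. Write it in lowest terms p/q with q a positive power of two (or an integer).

-6699/8192

v(r) = { ∅ | 0 } -> -1
v(rb) = { -1 | 0 } -> -1/2
v(rbr) = { -1 | -1/2; 0 } -> -3/4
v(rbrr) = { -1 | -3/4; -1/2; 0 } -> -7/8
v(rbrrb) = { -1; -7/8 | -3/4; -1/2; 0 } -> -13/16
v(rbrrbr) = { -1; -7/8 | -13/16; -3/4; -1/2; 0 } -> -27/32
v(rbrrbrb) = { -1; -7/8; -27/32 | -13/16; -3/4; -1/2; 0 } -> -53/64
v(rbrrbrbb) = { -1; -7/8; -27/32; -53/64 | -13/16; -3/4; -1/2; 0 } -> -105/128
v(rbrrbrbbb) = { -1; -7/8; -27/32; -53/64; -105/128 | -13/16; -3/4; -1/2; 0 } -> -209/256
v(rbrrbrbbbr) = { -1; -7/8; -27/32; -53/64; -105/128 | -209/256; -13/16; -3/4; -1/2; 0 } -> -419/512
v(rbrrbrbbbrb) = { -1; -7/8; -27/32; -53/64; -105/128; -419/512 | -209/256; -13/16; -3/4; -1/2; 0 } -> -837/1024
v(rbrrbrbbbrbr) = { -1; -7/8; -27/32; -53/64; -105/128; -419/512 | -837/1024; -209/256; -13/16; -3/4; -1/2; 0 } -> -1675/2048
v(rbrrbrbbbrbrb) = { -1; -7/8; -27/32; -53/64; -105/128; -419/512; -1675/2048 | -837/1024; -209/256; -13/16; -3/4; -1/2; 0 } -> -3349/4096
v(rbrrbrbbbrbrbr) = { -1; -7/8; -27/32; -53/64; -105/128; -419/512; -1675/2048 | -3349/4096; -837/1024; -209/256; -13/16; -3/4; -1/2; 0 } -> -6699/8192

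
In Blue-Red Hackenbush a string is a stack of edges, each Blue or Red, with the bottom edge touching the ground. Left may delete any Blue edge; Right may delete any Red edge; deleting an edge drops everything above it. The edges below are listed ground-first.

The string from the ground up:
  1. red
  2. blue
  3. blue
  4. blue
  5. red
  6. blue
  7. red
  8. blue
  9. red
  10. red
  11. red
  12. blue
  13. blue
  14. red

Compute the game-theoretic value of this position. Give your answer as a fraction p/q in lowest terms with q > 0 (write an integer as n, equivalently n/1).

Build G(s[:k]) for k = 1..14, string s = red blue blue blue red blue red blue red red red blue blue red.
step 1: add red to get r; options L={ ∅ } R={ 0 } => -1
step 2: add blue to get rb; options L={ -1 } R={ 0 } => -1/2
step 3: add blue to get rbb; options L={ -1, -1/2 } R={ 0 } => -1/4
step 4: add blue to get rbbb; options L={ -1, -1/2, -1/4 } R={ 0 } => -1/8
step 5: add red to get rbbbr; options L={ -1, -1/2, -1/4 } R={ -1/8, 0 } => -3/16
step 6: add blue to get rbbbrb; options L={ -1, -1/2, -1/4, -3/16 } R={ -1/8, 0 } => -5/32
step 7: add red to get rbbbrbr; options L={ -1, -1/2, -1/4, -3/16 } R={ -5/32, -1/8, 0 } => -11/64
step 8: add blue to get rbbbrbrb; options L={ -1, -1/2, -1/4, -3/16, -11/64 } R={ -5/32, -1/8, 0 } => -21/128
step 9: add red to get rbbbrbrbr; options L={ -1, -1/2, -1/4, -3/16, -11/64 } R={ -21/128, -5/32, -1/8, 0 } => -43/256
step 10: add red to get rbbbrbrbrr; options L={ -1, -1/2, -1/4, -3/16, -11/64 } R={ -43/256, -21/128, -5/32, -1/8, 0 } => -87/512
step 11: add red to get rbbbrbrbrrr; options L={ -1, -1/2, -1/4, -3/16, -11/64 } R={ -87/512, -43/256, -21/128, -5/32, -1/8, 0 } => -175/1024
step 12: add blue to get rbbbrbrbrrrb; options L={ -1, -1/2, -1/4, -3/16, -11/64, -175/1024 } R={ -87/512, -43/256, -21/128, -5/32, -1/8, 0 } => -349/2048
step 13: add blue to get rbbbrbrbrrrbb; options L={ -1, -1/2, -1/4, -3/16, -11/64, -175/1024, -349/2048 } R={ -87/512, -43/256, -21/128, -5/32, -1/8, 0 } => -697/4096
step 14: add red to get rbbbrbrbrrrbbr; options L={ -1, -1/2, -1/4, -3/16, -11/64, -175/1024, -349/2048 } R={ -697/4096, -87/512, -43/256, -21/128, -5/32, -1/8, 0 } => -1395/8192

-1395/8192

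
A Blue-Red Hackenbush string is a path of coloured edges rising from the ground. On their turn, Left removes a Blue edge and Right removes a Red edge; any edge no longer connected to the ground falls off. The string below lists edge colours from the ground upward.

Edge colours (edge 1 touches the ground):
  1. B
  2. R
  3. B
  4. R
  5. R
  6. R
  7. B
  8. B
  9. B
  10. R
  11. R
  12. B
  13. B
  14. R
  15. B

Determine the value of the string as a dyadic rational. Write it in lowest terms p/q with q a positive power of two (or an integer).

Prefix values for B R B R R R B B B R R B B R B via {L|R} + simplicity:
v_1 [B]  L=[0]  R=[∅]  -> 1
v_2 [BR]  L=[0]  R=[1]  -> 1/2
v_3 [BRB]  L=[0,1/2]  R=[1]  -> 3/4
v_4 [BRBR]  L=[0,1/2]  R=[3/4,1]  -> 5/8
v_5 [BRBRR]  L=[0,1/2]  R=[5/8,3/4,1]  -> 9/16
v_6 [BRBRRR]  L=[0,1/2]  R=[9/16,5/8,3/4,1]  -> 17/32
v_7 [BRBRRRB]  L=[0,1/2,17/32]  R=[9/16,5/8,3/4,1]  -> 35/64
v_8 [BRBRRRBB]  L=[0,1/2,17/32,35/64]  R=[9/16,5/8,3/4,1]  -> 71/128
v_9 [BRBRRRBBB]  L=[0,1/2,17/32,35/64,71/128]  R=[9/16,5/8,3/4,1]  -> 143/256
v_10 [BRBRRRBBBR]  L=[0,1/2,17/32,35/64,71/128]  R=[143/256,9/16,5/8,3/4,1]  -> 285/512
v_11 [BRBRRRBBBRR]  L=[0,1/2,17/32,35/64,71/128]  R=[285/512,143/256,9/16,5/8,3/4,1]  -> 569/1024
v_12 [BRBRRRBBBRRB]  L=[0,1/2,17/32,35/64,71/128,569/1024]  R=[285/512,143/256,9/16,5/8,3/4,1]  -> 1139/2048
v_13 [BRBRRRBBBRRBB]  L=[0,1/2,17/32,35/64,71/128,569/1024,1139/2048]  R=[285/512,143/256,9/16,5/8,3/4,1]  -> 2279/4096
v_14 [BRBRRRBBBRRBBR]  L=[0,1/2,17/32,35/64,71/128,569/1024,1139/2048]  R=[2279/4096,285/512,143/256,9/16,5/8,3/4,1]  -> 4557/8192
v_15 [BRBRRRBBBRRBBRB]  L=[0,1/2,17/32,35/64,71/128,569/1024,1139/2048,4557/8192]  R=[2279/4096,285/512,143/256,9/16,5/8,3/4,1]  -> 9115/16384

9115/16384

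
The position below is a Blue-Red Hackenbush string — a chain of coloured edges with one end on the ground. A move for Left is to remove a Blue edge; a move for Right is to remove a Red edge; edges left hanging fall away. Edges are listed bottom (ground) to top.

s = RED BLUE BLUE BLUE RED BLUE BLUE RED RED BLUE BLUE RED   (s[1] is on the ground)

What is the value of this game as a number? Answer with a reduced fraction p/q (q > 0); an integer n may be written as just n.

1 of 12 · R · max L −∞ · min R 0 ⇒ -1
2 of 12 · RB · max L -1 · min R 0 ⇒ -1/2
3 of 12 · RBB · max L -1/2 · min R 0 ⇒ -1/4
4 of 12 · RBBB · max L -1/4 · min R 0 ⇒ -1/8
5 of 12 · RBBBR · max L -1/4 · min R -1/8 ⇒ -3/16
6 of 12 · RBBBRB · max L -3/16 · min R -1/8 ⇒ -5/32
7 of 12 · RBBBRBB · max L -5/32 · min R -1/8 ⇒ -9/64
8 of 12 · RBBBRBBR · max L -5/32 · min R -9/64 ⇒ -19/128
9 of 12 · RBBBRBBRR · max L -5/32 · min R -19/128 ⇒ -39/256
10 of 12 · RBBBRBBRRB · max L -39/256 · min R -19/128 ⇒ -77/512
11 of 12 · RBBBRBBRRBB · max L -77/512 · min R -19/128 ⇒ -153/1024
12 of 12 · RBBBRBBRRBBR · max L -77/512 · min R -153/1024 ⇒ -307/2048

-307/2048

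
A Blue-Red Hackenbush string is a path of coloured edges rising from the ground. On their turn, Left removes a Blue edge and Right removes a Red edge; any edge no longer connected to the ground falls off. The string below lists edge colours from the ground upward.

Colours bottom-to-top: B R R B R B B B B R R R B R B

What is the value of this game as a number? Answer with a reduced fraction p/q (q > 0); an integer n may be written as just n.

Build g(s[:k]) for k = 1..15, string s = B R R B R B B B B R R R B R B.
g_1 [B]  L=[0]  R=[∅]  — 1
g_2 [BR]  L=[0]  R=[1]  — 1/2
g_3 [BRR]  L=[0]  R=[1/2 1]  — 1/4
g_4 [BRRB]  L=[0 1/4]  R=[1/2 1]  — 3/8
g_5 [BRRBR]  L=[0 1/4]  R=[3/8 1/2 1]  — 5/16
g_6 [BRRBRB]  L=[0 1/4 5/16]  R=[3/8 1/2 1]  — 11/32
g_7 [BRRBRBB]  L=[0 1/4 5/16 11/32]  R=[3/8 1/2 1]  — 23/64
g_8 [BRRBRBBB]  L=[0 1/4 5/16 11/32 23/64]  R=[3/8 1/2 1]  — 47/128
g_9 [BRRBRBBBB]  L=[0 1/4 5/16 11/32 23/64 47/128]  R=[3/8 1/2 1]  — 95/256
g_10 [BRRBRBBBBR]  L=[0 1/4 5/16 11/32 23/64 47/128]  R=[95/256 3/8 1/2 1]  — 189/512
g_11 [BRRBRBBBBRR]  L=[0 1/4 5/16 11/32 23/64 47/128]  R=[189/512 95/256 3/8 1/2 1]  — 377/1024
g_12 [BRRBRBBBBRRR]  L=[0 1/4 5/16 11/32 23/64 47/128]  R=[377/1024 189/512 95/256 3/8 1/2 1]  — 753/2048
g_13 [BRRBRBBBBRRRB]  L=[0 1/4 5/16 11/32 23/64 47/128 753/2048]  R=[377/1024 189/512 95/256 3/8 1/2 1]  — 1507/4096
g_14 [BRRBRBBBBRRRBR]  L=[0 1/4 5/16 11/32 23/64 47/128 753/2048]  R=[1507/4096 377/1024 189/512 95/256 3/8 1/2 1]  — 3013/8192
g_15 [BRRBRBBBBRRRBRB]  L=[0 1/4 5/16 11/32 23/64 47/128 753/2048 3013/8192]  R=[1507/4096 377/1024 189/512 95/256 3/8 1/2 1]  — 6027/16384

6027/16384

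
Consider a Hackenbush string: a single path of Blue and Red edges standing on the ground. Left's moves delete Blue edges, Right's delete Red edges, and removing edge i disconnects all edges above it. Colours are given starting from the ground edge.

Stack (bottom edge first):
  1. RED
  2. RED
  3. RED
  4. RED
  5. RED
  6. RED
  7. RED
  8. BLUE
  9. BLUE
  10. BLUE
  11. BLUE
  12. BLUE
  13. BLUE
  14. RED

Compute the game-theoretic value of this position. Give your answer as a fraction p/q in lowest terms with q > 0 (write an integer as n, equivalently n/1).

-771/128

Build G(s[:k]) for k = 1..14, string s = RED RED RED RED RED RED RED BLUE BLUE BLUE BLUE BLUE BLUE RED.
G_1 [R]  L=[∅]  R=[0]  = -1
G_2 [RR]  L=[∅]  R=[-1,0]  = -2
G_3 [RRR]  L=[∅]  R=[-2,-1,0]  = -3
G_4 [RRRR]  L=[∅]  R=[-3,-2,-1,0]  = -4
G_5 [RRRRR]  L=[∅]  R=[-4,-3,-2,-1,0]  = -5
G_6 [RRRRRR]  L=[∅]  R=[-5,-4,-3,-2,-1,0]  = -6
G_7 [RRRRRRR]  L=[∅]  R=[-6,-5,-4,-3,-2,-1,0]  = -7
G_8 [RRRRRRRB]  L=[-7]  R=[-6,-5,-4,-3,-2,-1,0]  = -13/2
G_9 [RRRRRRRBB]  L=[-7,-13/2]  R=[-6,-5,-4,-3,-2,-1,0]  = -25/4
G_10 [RRRRRRRBBB]  L=[-7,-13/2,-25/4]  R=[-6,-5,-4,-3,-2,-1,0]  = -49/8
G_11 [RRRRRRRBBBB]  L=[-7,-13/2,-25/4,-49/8]  R=[-6,-5,-4,-3,-2,-1,0]  = -97/16
G_12 [RRRRRRRBBBBB]  L=[-7,-13/2,-25/4,-49/8,-97/16]  R=[-6,-5,-4,-3,-2,-1,0]  = -193/32
G_13 [RRRRRRRBBBBBB]  L=[-7,-13/2,-25/4,-49/8,-97/16,-193/32]  R=[-6,-5,-4,-3,-2,-1,0]  = -385/64
G_14 [RRRRRRRBBBBBBR]  L=[-7,-13/2,-25/4,-49/8,-97/16,-193/32]  R=[-385/64,-6,-5,-4,-3,-2,-1,0]  = -771/128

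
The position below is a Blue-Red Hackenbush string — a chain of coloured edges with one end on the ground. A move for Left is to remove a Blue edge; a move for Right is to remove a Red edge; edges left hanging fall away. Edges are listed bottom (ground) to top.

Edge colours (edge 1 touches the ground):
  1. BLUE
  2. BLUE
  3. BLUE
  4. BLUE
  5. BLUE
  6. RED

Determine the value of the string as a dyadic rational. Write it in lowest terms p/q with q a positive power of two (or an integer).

9/2

step 1: add BLUE to get B; options L={ 0 } R={ · } ⇒ 1
step 2: add BLUE to get BB; options L={ 0 1 } R={ · } ⇒ 2
step 3: add BLUE to get BBB; options L={ 0 1 2 } R={ · } ⇒ 3
step 4: add BLUE to get BBBB; options L={ 0 1 2 3 } R={ · } ⇒ 4
step 5: add BLUE to get BBBBB; options L={ 0 1 2 3 4 } R={ · } ⇒ 5
step 6: add RED to get BBBBBR; options L={ 0 1 2 3 4 } R={ 5 } ⇒ 9/2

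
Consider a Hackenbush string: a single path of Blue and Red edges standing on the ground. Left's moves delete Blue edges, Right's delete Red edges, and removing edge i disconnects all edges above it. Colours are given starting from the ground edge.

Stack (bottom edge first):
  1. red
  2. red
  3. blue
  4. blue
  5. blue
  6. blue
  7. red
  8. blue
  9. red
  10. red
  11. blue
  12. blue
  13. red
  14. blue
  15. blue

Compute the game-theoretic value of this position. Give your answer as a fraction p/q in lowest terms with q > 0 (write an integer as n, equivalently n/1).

G_1 [r]  L=[(no moves)]  R=[0]  → -1
G_2 [rr]  L=[(no moves)]  R=[-1,0]  → -2
G_3 [rrb]  L=[-2]  R=[-1,0]  → -3/2
G_4 [rrbb]  L=[-2,-3/2]  R=[-1,0]  → -5/4
G_5 [rrbbb]  L=[-2,-3/2,-5/4]  R=[-1,0]  → -9/8
G_6 [rrbbbb]  L=[-2,-3/2,-5/4,-9/8]  R=[-1,0]  → -17/16
G_7 [rrbbbbr]  L=[-2,-3/2,-5/4,-9/8]  R=[-17/16,-1,0]  → -35/32
G_8 [rrbbbbrb]  L=[-2,-3/2,-5/4,-9/8,-35/32]  R=[-17/16,-1,0]  → -69/64
G_9 [rrbbbbrbr]  L=[-2,-3/2,-5/4,-9/8,-35/32]  R=[-69/64,-17/16,-1,0]  → -139/128
G_10 [rrbbbbrbrr]  L=[-2,-3/2,-5/4,-9/8,-35/32]  R=[-139/128,-69/64,-17/16,-1,0]  → -279/256
G_11 [rrbbbbrbrrb]  L=[-2,-3/2,-5/4,-9/8,-35/32,-279/256]  R=[-139/128,-69/64,-17/16,-1,0]  → -557/512
G_12 [rrbbbbrbrrbb]  L=[-2,-3/2,-5/4,-9/8,-35/32,-279/256,-557/512]  R=[-139/128,-69/64,-17/16,-1,0]  → -1113/1024
G_13 [rrbbbbrbrrbbr]  L=[-2,-3/2,-5/4,-9/8,-35/32,-279/256,-557/512]  R=[-1113/1024,-139/128,-69/64,-17/16,-1,0]  → -2227/2048
G_14 [rrbbbbrbrrbbrb]  L=[-2,-3/2,-5/4,-9/8,-35/32,-279/256,-557/512,-2227/2048]  R=[-1113/1024,-139/128,-69/64,-17/16,-1,0]  → -4453/4096
G_15 [rrbbbbrbrrbbrbb]  L=[-2,-3/2,-5/4,-9/8,-35/32,-279/256,-557/512,-2227/2048,-4453/4096]  R=[-1113/1024,-139/128,-69/64,-17/16,-1,0]  → -8905/8192

-8905/8192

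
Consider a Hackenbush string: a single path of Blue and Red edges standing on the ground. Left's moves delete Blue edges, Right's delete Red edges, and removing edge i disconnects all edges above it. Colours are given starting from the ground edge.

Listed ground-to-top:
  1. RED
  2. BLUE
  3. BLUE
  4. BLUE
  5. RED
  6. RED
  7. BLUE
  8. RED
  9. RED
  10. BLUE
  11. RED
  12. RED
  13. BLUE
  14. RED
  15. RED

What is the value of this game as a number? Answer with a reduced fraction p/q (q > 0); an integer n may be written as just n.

Recurse on prefixes of the 15-edge string RED BLUE BLUE BLUE RED RED BLUE RED RED BLUE RED RED BLUE RED RED:
step 1: add RED to get R; options L={ · } R={ 0 } so -1
step 2: add BLUE to get RB; options L={ -1 } R={ 0 } so -1/2
step 3: add BLUE to get RBB; options L={ -1; -1/2 } R={ 0 } so -1/4
step 4: add BLUE to get RBBB; options L={ -1; -1/2; -1/4 } R={ 0 } so -1/8
step 5: add RED to get RBBBR; options L={ -1; -1/2; -1/4 } R={ -1/8; 0 } so -3/16
step 6: add RED to get RBBBRR; options L={ -1; -1/2; -1/4 } R={ -3/16; -1/8; 0 } so -7/32
step 7: add BLUE to get RBBBRRB; options L={ -1; -1/2; -1/4; -7/32 } R={ -3/16; -1/8; 0 } so -13/64
step 8: add RED to get RBBBRRBR; options L={ -1; -1/2; -1/4; -7/32 } R={ -13/64; -3/16; -1/8; 0 } so -27/128
step 9: add RED to get RBBBRRBRR; options L={ -1; -1/2; -1/4; -7/32 } R={ -27/128; -13/64; -3/16; -1/8; 0 } so -55/256
step 10: add BLUE to get RBBBRRBRRB; options L={ -1; -1/2; -1/4; -7/32; -55/256 } R={ -27/128; -13/64; -3/16; -1/8; 0 } so -109/512
step 11: add RED to get RBBBRRBRRBR; options L={ -1; -1/2; -1/4; -7/32; -55/256 } R={ -109/512; -27/128; -13/64; -3/16; -1/8; 0 } so -219/1024
step 12: add RED to get RBBBRRBRRBRR; options L={ -1; -1/2; -1/4; -7/32; -55/256 } R={ -219/1024; -109/512; -27/128; -13/64; -3/16; -1/8; 0 } so -439/2048
step 13: add BLUE to get RBBBRRBRRBRRB; options L={ -1; -1/2; -1/4; -7/32; -55/256; -439/2048 } R={ -219/1024; -109/512; -27/128; -13/64; -3/16; -1/8; 0 } so -877/4096
step 14: add RED to get RBBBRRBRRBRRBR; options L={ -1; -1/2; -1/4; -7/32; -55/256; -439/2048 } R={ -877/4096; -219/1024; -109/512; -27/128; -13/64; -3/16; -1/8; 0 } so -1755/8192
step 15: add RED to get RBBBRRBRRBRRBRR; options L={ -1; -1/2; -1/4; -7/32; -55/256; -439/2048 } R={ -1755/8192; -877/4096; -219/1024; -109/512; -27/128; -13/64; -3/16; -1/8; 0 } so -3511/16384

-3511/16384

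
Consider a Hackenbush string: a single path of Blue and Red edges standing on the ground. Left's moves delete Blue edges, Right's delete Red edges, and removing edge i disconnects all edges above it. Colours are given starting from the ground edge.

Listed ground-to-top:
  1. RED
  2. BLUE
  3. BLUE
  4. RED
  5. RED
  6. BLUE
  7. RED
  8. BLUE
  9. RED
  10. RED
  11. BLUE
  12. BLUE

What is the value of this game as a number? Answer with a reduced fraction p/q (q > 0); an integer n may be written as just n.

-857/2048

G(R) = { ∅ | 0 } => -1
G(RB) = { -1 | 0 } => -1/2
G(RBB) = { -1 -1/2 | 0 } => -1/4
G(RBBR) = { -1 -1/2 | -1/4 0 } => -3/8
G(RBBRR) = { -1 -1/2 | -3/8 -1/4 0 } => -7/16
G(RBBRRB) = { -1 -1/2 -7/16 | -3/8 -1/4 0 } => -13/32
G(RBBRRBR) = { -1 -1/2 -7/16 | -13/32 -3/8 -1/4 0 } => -27/64
G(RBBRRBRB) = { -1 -1/2 -7/16 -27/64 | -13/32 -3/8 -1/4 0 } => -53/128
G(RBBRRBRBR) = { -1 -1/2 -7/16 -27/64 | -53/128 -13/32 -3/8 -1/4 0 } => -107/256
G(RBBRRBRBRR) = { -1 -1/2 -7/16 -27/64 | -107/256 -53/128 -13/32 -3/8 -1/4 0 } => -215/512
G(RBBRRBRBRRB) = { -1 -1/2 -7/16 -27/64 -215/512 | -107/256 -53/128 -13/32 -3/8 -1/4 0 } => -429/1024
G(RBBRRBRBRRBB) = { -1 -1/2 -7/16 -27/64 -215/512 -429/1024 | -107/256 -53/128 -13/32 -3/8 -1/4 0 } => -857/2048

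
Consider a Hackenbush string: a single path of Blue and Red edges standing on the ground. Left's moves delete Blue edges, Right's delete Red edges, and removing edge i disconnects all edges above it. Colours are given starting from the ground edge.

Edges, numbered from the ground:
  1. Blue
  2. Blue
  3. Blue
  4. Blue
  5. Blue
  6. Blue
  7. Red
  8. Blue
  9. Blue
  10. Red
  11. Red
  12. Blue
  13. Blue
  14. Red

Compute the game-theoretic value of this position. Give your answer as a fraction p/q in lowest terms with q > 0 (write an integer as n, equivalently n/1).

edge 1 of 14 (Blue): { 0 | — } ⇒ 1
edge 2 of 14 (Blue): { 0 1 | — } ⇒ 2
edge 3 of 14 (Blue): { 0 1 2 | — } ⇒ 3
edge 4 of 14 (Blue): { 0 1 2 3 | — } ⇒ 4
edge 5 of 14 (Blue): { 0 1 2 3 4 | — } ⇒ 5
edge 6 of 14 (Blue): { 0 1 2 3 4 5 | — } ⇒ 6
edge 7 of 14 (Red): { 0 1 2 3 4 5 | 6 } ⇒ 11/2
edge 8 of 14 (Blue): { 0 1 2 3 4 5 11/2 | 6 } ⇒ 23/4
edge 9 of 14 (Blue): { 0 1 2 3 4 5 11/2 23/4 | 6 } ⇒ 47/8
edge 10 of 14 (Red): { 0 1 2 3 4 5 11/2 23/4 | 47/8 6 } ⇒ 93/16
edge 11 of 14 (Red): { 0 1 2 3 4 5 11/2 23/4 | 93/16 47/8 6 } ⇒ 185/32
edge 12 of 14 (Blue): { 0 1 2 3 4 5 11/2 23/4 185/32 | 93/16 47/8 6 } ⇒ 371/64
edge 13 of 14 (Blue): { 0 1 2 3 4 5 11/2 23/4 185/32 371/64 | 93/16 47/8 6 } ⇒ 743/128
edge 14 of 14 (Red): { 0 1 2 3 4 5 11/2 23/4 185/32 371/64 | 743/128 93/16 47/8 6 } ⇒ 1485/256

1485/256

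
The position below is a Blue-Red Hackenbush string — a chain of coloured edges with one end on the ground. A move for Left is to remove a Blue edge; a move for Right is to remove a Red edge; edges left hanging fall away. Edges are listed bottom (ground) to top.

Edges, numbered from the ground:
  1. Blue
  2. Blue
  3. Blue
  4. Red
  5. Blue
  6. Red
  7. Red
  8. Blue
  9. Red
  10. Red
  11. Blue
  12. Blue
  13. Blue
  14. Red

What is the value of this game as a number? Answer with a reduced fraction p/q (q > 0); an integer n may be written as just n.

5277/2048

Recurse on prefixes of the 14-edge string Blue Blue Blue Red Blue Red Red Blue Red Red Blue Blue Blue Red:
step 1: add Blue to get B; options L={ 0 } R={ · } -> 1
step 2: add Blue to get BB; options L={ 0; 1 } R={ · } -> 2
step 3: add Blue to get BBB; options L={ 0; 1; 2 } R={ · } -> 3
step 4: add Red to get BBBR; options L={ 0; 1; 2 } R={ 3 } -> 5/2
step 5: add Blue to get BBBRB; options L={ 0; 1; 2; 5/2 } R={ 3 } -> 11/4
step 6: add Red to get BBBRBR; options L={ 0; 1; 2; 5/2 } R={ 11/4; 3 } -> 21/8
step 7: add Red to get BBBRBRR; options L={ 0; 1; 2; 5/2 } R={ 21/8; 11/4; 3 } -> 41/16
step 8: add Blue to get BBBRBRRB; options L={ 0; 1; 2; 5/2; 41/16 } R={ 21/8; 11/4; 3 } -> 83/32
step 9: add Red to get BBBRBRRBR; options L={ 0; 1; 2; 5/2; 41/16 } R={ 83/32; 21/8; 11/4; 3 } -> 165/64
step 10: add Red to get BBBRBRRBRR; options L={ 0; 1; 2; 5/2; 41/16 } R={ 165/64; 83/32; 21/8; 11/4; 3 } -> 329/128
step 11: add Blue to get BBBRBRRBRRB; options L={ 0; 1; 2; 5/2; 41/16; 329/128 } R={ 165/64; 83/32; 21/8; 11/4; 3 } -> 659/256
step 12: add Blue to get BBBRBRRBRRBB; options L={ 0; 1; 2; 5/2; 41/16; 329/128; 659/256 } R={ 165/64; 83/32; 21/8; 11/4; 3 } -> 1319/512
step 13: add Blue to get BBBRBRRBRRBBB; options L={ 0; 1; 2; 5/2; 41/16; 329/128; 659/256; 1319/512 } R={ 165/64; 83/32; 21/8; 11/4; 3 } -> 2639/1024
step 14: add Red to get BBBRBRRBRRBBBR; options L={ 0; 1; 2; 5/2; 41/16; 329/128; 659/256; 1319/512 } R={ 2639/1024; 165/64; 83/32; 21/8; 11/4; 3 } -> 5277/2048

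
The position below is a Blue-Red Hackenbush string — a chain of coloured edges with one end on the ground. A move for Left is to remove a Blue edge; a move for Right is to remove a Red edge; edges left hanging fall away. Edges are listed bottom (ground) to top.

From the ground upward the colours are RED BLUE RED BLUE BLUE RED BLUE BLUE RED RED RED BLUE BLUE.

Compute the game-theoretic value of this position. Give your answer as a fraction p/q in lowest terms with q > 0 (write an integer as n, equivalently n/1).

Build g(s[:k]) for k = 1..13, string s = RED BLUE RED BLUE BLUE RED BLUE BLUE RED RED RED BLUE BLUE.
R: Left { none }, Right { 0 } → simplest -1
RB: Left { -1 }, Right { 0 } → simplest -1/2
RBR: Left { -1 }, Right { -1/2, 0 } → simplest -3/4
RBRB: Left { -1, -3/4 }, Right { -1/2, 0 } → simplest -5/8
RBRBB: Left { -1, -3/4, -5/8 }, Right { -1/2, 0 } → simplest -9/16
RBRBBR: Left { -1, -3/4, -5/8 }, Right { -9/16, -1/2, 0 } → simplest -19/32
RBRBBRB: Left { -1, -3/4, -5/8, -19/32 }, Right { -9/16, -1/2, 0 } → simplest -37/64
RBRBBRBB: Left { -1, -3/4, -5/8, -19/32, -37/64 }, Right { -9/16, -1/2, 0 } → simplest -73/128
RBRBBRBBR: Left { -1, -3/4, -5/8, -19/32, -37/64 }, Right { -73/128, -9/16, -1/2, 0 } → simplest -147/256
RBRBBRBBRR: Left { -1, -3/4, -5/8, -19/32, -37/64 }, Right { -147/256, -73/128, -9/16, -1/2, 0 } → simplest -295/512
RBRBBRBBRRR: Left { -1, -3/4, -5/8, -19/32, -37/64 }, Right { -295/512, -147/256, -73/128, -9/16, -1/2, 0 } → simplest -591/1024
RBRBBRBBRRRB: Left { -1, -3/4, -5/8, -19/32, -37/64, -591/1024 }, Right { -295/512, -147/256, -73/128, -9/16, -1/2, 0 } → simplest -1181/2048
RBRBBRBBRRRBB: Left { -1, -3/4, -5/8, -19/32, -37/64, -591/1024, -1181/2048 }, Right { -295/512, -147/256, -73/128, -9/16, -1/2, 0 } → simplest -2361/4096

-2361/4096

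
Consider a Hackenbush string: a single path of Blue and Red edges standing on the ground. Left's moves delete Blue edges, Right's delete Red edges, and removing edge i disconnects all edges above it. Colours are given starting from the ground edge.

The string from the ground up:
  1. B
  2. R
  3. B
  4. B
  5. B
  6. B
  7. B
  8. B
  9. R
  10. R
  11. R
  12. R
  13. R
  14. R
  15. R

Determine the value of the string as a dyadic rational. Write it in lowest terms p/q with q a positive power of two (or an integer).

val_1 [B]  L=[0]  R=[]  ⇒ 1
val_2 [BR]  L=[0]  R=[1]  ⇒ 1/2
val_3 [BRB]  L=[0; 1/2]  R=[1]  ⇒ 3/4
val_4 [BRBB]  L=[0; 1/2; 3/4]  R=[1]  ⇒ 7/8
val_5 [BRBBB]  L=[0; 1/2; 3/4; 7/8]  R=[1]  ⇒ 15/16
val_6 [BRBBBB]  L=[0; 1/2; 3/4; 7/8; 15/16]  R=[1]  ⇒ 31/32
val_7 [BRBBBBB]  L=[0; 1/2; 3/4; 7/8; 15/16; 31/32]  R=[1]  ⇒ 63/64
val_8 [BRBBBBBB]  L=[0; 1/2; 3/4; 7/8; 15/16; 31/32; 63/64]  R=[1]  ⇒ 127/128
val_9 [BRBBBBBBR]  L=[0; 1/2; 3/4; 7/8; 15/16; 31/32; 63/64]  R=[127/128; 1]  ⇒ 253/256
val_10 [BRBBBBBBRR]  L=[0; 1/2; 3/4; 7/8; 15/16; 31/32; 63/64]  R=[253/256; 127/128; 1]  ⇒ 505/512
val_11 [BRBBBBBBRRR]  L=[0; 1/2; 3/4; 7/8; 15/16; 31/32; 63/64]  R=[505/512; 253/256; 127/128; 1]  ⇒ 1009/1024
val_12 [BRBBBBBBRRRR]  L=[0; 1/2; 3/4; 7/8; 15/16; 31/32; 63/64]  R=[1009/1024; 505/512; 253/256; 127/128; 1]  ⇒ 2017/2048
val_13 [BRBBBBBBRRRRR]  L=[0; 1/2; 3/4; 7/8; 15/16; 31/32; 63/64]  R=[2017/2048; 1009/1024; 505/512; 253/256; 127/128; 1]  ⇒ 4033/4096
val_14 [BRBBBBBBRRRRRR]  L=[0; 1/2; 3/4; 7/8; 15/16; 31/32; 63/64]  R=[4033/4096; 2017/2048; 1009/1024; 505/512; 253/256; 127/128; 1]  ⇒ 8065/8192
val_15 [BRBBBBBBRRRRRRR]  L=[0; 1/2; 3/4; 7/8; 15/16; 31/32; 63/64]  R=[8065/8192; 4033/4096; 2017/2048; 1009/1024; 505/512; 253/256; 127/128; 1]  ⇒ 16129/16384

16129/16384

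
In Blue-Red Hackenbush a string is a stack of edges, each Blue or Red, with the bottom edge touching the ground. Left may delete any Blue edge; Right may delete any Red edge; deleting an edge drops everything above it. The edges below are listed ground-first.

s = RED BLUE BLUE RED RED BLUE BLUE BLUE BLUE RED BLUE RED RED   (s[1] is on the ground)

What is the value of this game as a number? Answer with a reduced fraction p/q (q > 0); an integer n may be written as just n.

Build value(s[:k]) for k = 1..13, string s = RED BLUE BLUE RED RED BLUE BLUE BLUE BLUE RED BLUE RED RED.
edge 1 of 13 (RED): { none | 0 } → -1
edge 2 of 13 (BLUE): { -1 | 0 } → -1/2
edge 3 of 13 (BLUE): { -1,-1/2 | 0 } → -1/4
edge 4 of 13 (RED): { -1,-1/2 | -1/4,0 } → -3/8
edge 5 of 13 (RED): { -1,-1/2 | -3/8,-1/4,0 } → -7/16
edge 6 of 13 (BLUE): { -1,-1/2,-7/16 | -3/8,-1/4,0 } → -13/32
edge 7 of 13 (BLUE): { -1,-1/2,-7/16,-13/32 | -3/8,-1/4,0 } → -25/64
edge 8 of 13 (BLUE): { -1,-1/2,-7/16,-13/32,-25/64 | -3/8,-1/4,0 } → -49/128
edge 9 of 13 (BLUE): { -1,-1/2,-7/16,-13/32,-25/64,-49/128 | -3/8,-1/4,0 } → -97/256
edge 10 of 13 (RED): { -1,-1/2,-7/16,-13/32,-25/64,-49/128 | -97/256,-3/8,-1/4,0 } → -195/512
edge 11 of 13 (BLUE): { -1,-1/2,-7/16,-13/32,-25/64,-49/128,-195/512 | -97/256,-3/8,-1/4,0 } → -389/1024
edge 12 of 13 (RED): { -1,-1/2,-7/16,-13/32,-25/64,-49/128,-195/512 | -389/1024,-97/256,-3/8,-1/4,0 } → -779/2048
edge 13 of 13 (RED): { -1,-1/2,-7/16,-13/32,-25/64,-49/128,-195/512 | -779/2048,-389/1024,-97/256,-3/8,-1/4,0 } → -1559/4096

-1559/4096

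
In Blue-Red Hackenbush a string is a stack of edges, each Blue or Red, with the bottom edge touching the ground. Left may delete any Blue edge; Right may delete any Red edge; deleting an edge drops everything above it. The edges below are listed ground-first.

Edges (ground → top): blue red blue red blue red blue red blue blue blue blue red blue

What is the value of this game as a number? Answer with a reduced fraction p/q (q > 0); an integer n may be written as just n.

g_1 [b]  L=[0]  R=[—]  → 1
g_2 [br]  L=[0]  R=[1]  → 1/2
g_3 [brb]  L=[0, 1/2]  R=[1]  → 3/4
g_4 [brbr]  L=[0, 1/2]  R=[3/4, 1]  → 5/8
g_5 [brbrb]  L=[0, 1/2, 5/8]  R=[3/4, 1]  → 11/16
g_6 [brbrbr]  L=[0, 1/2, 5/8]  R=[11/16, 3/4, 1]  → 21/32
g_7 [brbrbrb]  L=[0, 1/2, 5/8, 21/32]  R=[11/16, 3/4, 1]  → 43/64
g_8 [brbrbrbr]  L=[0, 1/2, 5/8, 21/32]  R=[43/64, 11/16, 3/4, 1]  → 85/128
g_9 [brbrbrbrb]  L=[0, 1/2, 5/8, 21/32, 85/128]  R=[43/64, 11/16, 3/4, 1]  → 171/256
g_10 [brbrbrbrbb]  L=[0, 1/2, 5/8, 21/32, 85/128, 171/256]  R=[43/64, 11/16, 3/4, 1]  → 343/512
g_11 [brbrbrbrbbb]  L=[0, 1/2, 5/8, 21/32, 85/128, 171/256, 343/512]  R=[43/64, 11/16, 3/4, 1]  → 687/1024
g_12 [brbrbrbrbbbb]  L=[0, 1/2, 5/8, 21/32, 85/128, 171/256, 343/512, 687/1024]  R=[43/64, 11/16, 3/4, 1]  → 1375/2048
g_13 [brbrbrbrbbbbr]  L=[0, 1/2, 5/8, 21/32, 85/128, 171/256, 343/512, 687/1024]  R=[1375/2048, 43/64, 11/16, 3/4, 1]  → 2749/4096
g_14 [brbrbrbrbbbbrb]  L=[0, 1/2, 5/8, 21/32, 85/128, 171/256, 343/512, 687/1024, 2749/4096]  R=[1375/2048, 43/64, 11/16, 3/4, 1]  → 5499/8192

5499/8192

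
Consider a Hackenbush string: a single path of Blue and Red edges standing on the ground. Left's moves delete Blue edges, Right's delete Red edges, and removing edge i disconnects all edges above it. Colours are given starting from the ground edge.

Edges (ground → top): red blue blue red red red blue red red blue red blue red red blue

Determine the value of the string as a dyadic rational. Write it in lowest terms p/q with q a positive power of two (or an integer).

-7597/16384

Build v(s[:k]) for k = 1..15, string s = red blue blue red red red blue red red blue red blue red red blue.
edge 1 of 15 (red): { · | 0 } — -1
edge 2 of 15 (blue): { -1 | 0 } — -1/2
edge 3 of 15 (blue): { -1, -1/2 | 0 } — -1/4
edge 4 of 15 (red): { -1, -1/2 | -1/4, 0 } — -3/8
edge 5 of 15 (red): { -1, -1/2 | -3/8, -1/4, 0 } — -7/16
edge 6 of 15 (red): { -1, -1/2 | -7/16, -3/8, -1/4, 0 } — -15/32
edge 7 of 15 (blue): { -1, -1/2, -15/32 | -7/16, -3/8, -1/4, 0 } — -29/64
edge 8 of 15 (red): { -1, -1/2, -15/32 | -29/64, -7/16, -3/8, -1/4, 0 } — -59/128
edge 9 of 15 (red): { -1, -1/2, -15/32 | -59/128, -29/64, -7/16, -3/8, -1/4, 0 } — -119/256
edge 10 of 15 (blue): { -1, -1/2, -15/32, -119/256 | -59/128, -29/64, -7/16, -3/8, -1/4, 0 } — -237/512
edge 11 of 15 (red): { -1, -1/2, -15/32, -119/256 | -237/512, -59/128, -29/64, -7/16, -3/8, -1/4, 0 } — -475/1024
edge 12 of 15 (blue): { -1, -1/2, -15/32, -119/256, -475/1024 | -237/512, -59/128, -29/64, -7/16, -3/8, -1/4, 0 } — -949/2048
edge 13 of 15 (red): { -1, -1/2, -15/32, -119/256, -475/1024 | -949/2048, -237/512, -59/128, -29/64, -7/16, -3/8, -1/4, 0 } — -1899/4096
edge 14 of 15 (red): { -1, -1/2, -15/32, -119/256, -475/1024 | -1899/4096, -949/2048, -237/512, -59/128, -29/64, -7/16, -3/8, -1/4, 0 } — -3799/8192
edge 15 of 15 (blue): { -1, -1/2, -15/32, -119/256, -475/1024, -3799/8192 | -1899/4096, -949/2048, -237/512, -59/128, -29/64, -7/16, -3/8, -1/4, 0 } — -7597/16384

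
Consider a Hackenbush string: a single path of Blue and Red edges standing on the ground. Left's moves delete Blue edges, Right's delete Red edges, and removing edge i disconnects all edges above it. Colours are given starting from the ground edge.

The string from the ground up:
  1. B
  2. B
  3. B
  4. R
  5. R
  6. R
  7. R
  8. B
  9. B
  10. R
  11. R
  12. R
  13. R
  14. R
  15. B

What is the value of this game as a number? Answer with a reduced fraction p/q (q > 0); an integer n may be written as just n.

8579/4096

1 of 15 · B · max L 0 · min R +∞ gives 1
2 of 15 · BB · max L 1 · min R +∞ gives 2
3 of 15 · BBB · max L 2 · min R +∞ gives 3
4 of 15 · BBBR · max L 2 · min R 3 gives 5/2
5 of 15 · BBBRR · max L 2 · min R 5/2 gives 9/4
6 of 15 · BBBRRR · max L 2 · min R 9/4 gives 17/8
7 of 15 · BBBRRRR · max L 2 · min R 17/8 gives 33/16
8 of 15 · BBBRRRRB · max L 33/16 · min R 17/8 gives 67/32
9 of 15 · BBBRRRRBB · max L 67/32 · min R 17/8 gives 135/64
10 of 15 · BBBRRRRBBR · max L 67/32 · min R 135/64 gives 269/128
11 of 15 · BBBRRRRBBRR · max L 67/32 · min R 269/128 gives 537/256
12 of 15 · BBBRRRRBBRRR · max L 67/32 · min R 537/256 gives 1073/512
13 of 15 · BBBRRRRBBRRRR · max L 67/32 · min R 1073/512 gives 2145/1024
14 of 15 · BBBRRRRBBRRRRR · max L 67/32 · min R 2145/1024 gives 4289/2048
15 of 15 · BBBRRRRBBRRRRRB · max L 4289/2048 · min R 2145/1024 gives 8579/4096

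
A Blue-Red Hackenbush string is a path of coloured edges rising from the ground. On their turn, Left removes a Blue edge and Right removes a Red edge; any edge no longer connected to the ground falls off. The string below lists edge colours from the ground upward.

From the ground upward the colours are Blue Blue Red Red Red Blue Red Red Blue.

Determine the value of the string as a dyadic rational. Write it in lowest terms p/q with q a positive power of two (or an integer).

147/128

Build g(s[:k]) for k = 1..9, string s = Blue Blue Red Red Red Blue Red Red Blue.
1 of 9 · B · max L 0 · min R +∞ ⇒ 1
2 of 9 · BB · max L 1 · min R +∞ ⇒ 2
3 of 9 · BBR · max L 1 · min R 2 ⇒ 3/2
4 of 9 · BBRR · max L 1 · min R 3/2 ⇒ 5/4
5 of 9 · BBRRR · max L 1 · min R 5/4 ⇒ 9/8
6 of 9 · BBRRRB · max L 9/8 · min R 5/4 ⇒ 19/16
7 of 9 · BBRRRBR · max L 9/8 · min R 19/16 ⇒ 37/32
8 of 9 · BBRRRBRR · max L 9/8 · min R 37/32 ⇒ 73/64
9 of 9 · BBRRRBRRB · max L 73/64 · min R 37/32 ⇒ 147/128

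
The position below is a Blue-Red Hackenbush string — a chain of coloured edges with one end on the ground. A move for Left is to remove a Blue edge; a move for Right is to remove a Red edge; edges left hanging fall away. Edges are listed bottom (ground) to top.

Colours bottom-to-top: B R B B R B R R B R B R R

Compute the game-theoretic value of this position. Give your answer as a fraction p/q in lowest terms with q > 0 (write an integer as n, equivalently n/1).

3369/4096

Recurse on prefixes of the 13-edge string B R B B R B R R B R B R R:
B: Left { 0 }, Right { · } → simplest 1
BR: Left { 0 }, Right { 1 } → simplest 1/2
BRB: Left { 0, 1/2 }, Right { 1 } → simplest 3/4
BRBB: Left { 0, 1/2, 3/4 }, Right { 1 } → simplest 7/8
BRBBR: Left { 0, 1/2, 3/4 }, Right { 7/8, 1 } → simplest 13/16
BRBBRB: Left { 0, 1/2, 3/4, 13/16 }, Right { 7/8, 1 } → simplest 27/32
BRBBRBR: Left { 0, 1/2, 3/4, 13/16 }, Right { 27/32, 7/8, 1 } → simplest 53/64
BRBBRBRR: Left { 0, 1/2, 3/4, 13/16 }, Right { 53/64, 27/32, 7/8, 1 } → simplest 105/128
BRBBRBRRB: Left { 0, 1/2, 3/4, 13/16, 105/128 }, Right { 53/64, 27/32, 7/8, 1 } → simplest 211/256
BRBBRBRRBR: Left { 0, 1/2, 3/4, 13/16, 105/128 }, Right { 211/256, 53/64, 27/32, 7/8, 1 } → simplest 421/512
BRBBRBRRBRB: Left { 0, 1/2, 3/4, 13/16, 105/128, 421/512 }, Right { 211/256, 53/64, 27/32, 7/8, 1 } → simplest 843/1024
BRBBRBRRBRBR: Left { 0, 1/2, 3/4, 13/16, 105/128, 421/512 }, Right { 843/1024, 211/256, 53/64, 27/32, 7/8, 1 } → simplest 1685/2048
BRBBRBRRBRBRR: Left { 0, 1/2, 3/4, 13/16, 105/128, 421/512 }, Right { 1685/2048, 843/1024, 211/256, 53/64, 27/32, 7/8, 1 } → simplest 3369/4096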